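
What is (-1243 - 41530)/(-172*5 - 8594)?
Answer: 42773/9454 ≈ 4.5243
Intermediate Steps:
(-1243 - 41530)/(-172*5 - 8594) = -42773/(-860 - 8594) = -42773/(-9454) = -42773*(-1/9454) = 42773/9454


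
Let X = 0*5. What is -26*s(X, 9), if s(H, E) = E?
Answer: -234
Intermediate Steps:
X = 0
-26*s(X, 9) = -26*9 = -234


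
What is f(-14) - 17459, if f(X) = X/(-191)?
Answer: -3334655/191 ≈ -17459.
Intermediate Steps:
f(X) = -X/191 (f(X) = X*(-1/191) = -X/191)
f(-14) - 17459 = -1/191*(-14) - 17459 = 14/191 - 17459 = -3334655/191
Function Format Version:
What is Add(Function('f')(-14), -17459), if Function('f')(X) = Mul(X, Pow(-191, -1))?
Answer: Rational(-3334655, 191) ≈ -17459.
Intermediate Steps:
Function('f')(X) = Mul(Rational(-1, 191), X) (Function('f')(X) = Mul(X, Rational(-1, 191)) = Mul(Rational(-1, 191), X))
Add(Function('f')(-14), -17459) = Add(Mul(Rational(-1, 191), -14), -17459) = Add(Rational(14, 191), -17459) = Rational(-3334655, 191)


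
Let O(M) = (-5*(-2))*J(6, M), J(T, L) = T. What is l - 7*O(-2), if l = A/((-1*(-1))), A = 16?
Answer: -404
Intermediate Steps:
O(M) = 60 (O(M) = -5*(-2)*6 = 10*6 = 60)
l = 16 (l = 16/((-1*(-1))) = 16/1 = 16*1 = 16)
l - 7*O(-2) = 16 - 7*60 = 16 - 420 = -404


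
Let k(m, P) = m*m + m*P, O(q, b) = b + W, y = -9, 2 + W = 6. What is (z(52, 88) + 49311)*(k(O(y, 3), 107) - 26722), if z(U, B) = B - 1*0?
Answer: -1280619676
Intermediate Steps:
W = 4 (W = -2 + 6 = 4)
z(U, B) = B (z(U, B) = B + 0 = B)
O(q, b) = 4 + b (O(q, b) = b + 4 = 4 + b)
k(m, P) = m² + P*m
(z(52, 88) + 49311)*(k(O(y, 3), 107) - 26722) = (88 + 49311)*((4 + 3)*(107 + (4 + 3)) - 26722) = 49399*(7*(107 + 7) - 26722) = 49399*(7*114 - 26722) = 49399*(798 - 26722) = 49399*(-25924) = -1280619676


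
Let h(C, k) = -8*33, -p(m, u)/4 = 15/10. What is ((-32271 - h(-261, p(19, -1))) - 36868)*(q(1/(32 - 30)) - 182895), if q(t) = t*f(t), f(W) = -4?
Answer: 12597030875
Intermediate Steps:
p(m, u) = -6 (p(m, u) = -60/10 = -4*3/2 = -6)
h(C, k) = -264
q(t) = -4*t (q(t) = t*(-4) = -4*t)
((-32271 - h(-261, p(19, -1))) - 36868)*(q(1/(32 - 30)) - 182895) = ((-32271 - 1*(-264)) - 36868)*(-4/(32 - 30) - 182895) = ((-32271 + 264) - 36868)*(-4/2 - 182895) = (-32007 - 36868)*(-4*½ - 182895) = -68875*(-2 - 182895) = -68875*(-182897) = 12597030875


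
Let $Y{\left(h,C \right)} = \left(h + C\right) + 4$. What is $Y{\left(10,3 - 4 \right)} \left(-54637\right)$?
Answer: $-710281$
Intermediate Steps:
$Y{\left(h,C \right)} = 4 + C + h$ ($Y{\left(h,C \right)} = \left(C + h\right) + 4 = 4 + C + h$)
$Y{\left(10,3 - 4 \right)} \left(-54637\right) = \left(4 + \left(3 - 4\right) + 10\right) \left(-54637\right) = \left(4 - 1 + 10\right) \left(-54637\right) = 13 \left(-54637\right) = -710281$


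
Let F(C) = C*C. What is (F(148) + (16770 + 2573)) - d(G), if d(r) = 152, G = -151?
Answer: 41095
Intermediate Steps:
F(C) = C**2
(F(148) + (16770 + 2573)) - d(G) = (148**2 + (16770 + 2573)) - 1*152 = (21904 + 19343) - 152 = 41247 - 152 = 41095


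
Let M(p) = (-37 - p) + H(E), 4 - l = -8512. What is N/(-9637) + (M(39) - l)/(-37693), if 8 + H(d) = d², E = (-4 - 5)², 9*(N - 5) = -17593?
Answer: 838285351/3269226969 ≈ 0.25642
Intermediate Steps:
N = -17548/9 (N = 5 + (⅑)*(-17593) = 5 - 17593/9 = -17548/9 ≈ -1949.8)
l = 8516 (l = 4 - 1*(-8512) = 4 + 8512 = 8516)
E = 81 (E = (-9)² = 81)
H(d) = -8 + d²
M(p) = 6516 - p (M(p) = (-37 - p) + (-8 + 81²) = (-37 - p) + (-8 + 6561) = (-37 - p) + 6553 = 6516 - p)
N/(-9637) + (M(39) - l)/(-37693) = -17548/9/(-9637) + ((6516 - 1*39) - 1*8516)/(-37693) = -17548/9*(-1/9637) + ((6516 - 39) - 8516)*(-1/37693) = 17548/86733 + (6477 - 8516)*(-1/37693) = 17548/86733 - 2039*(-1/37693) = 17548/86733 + 2039/37693 = 838285351/3269226969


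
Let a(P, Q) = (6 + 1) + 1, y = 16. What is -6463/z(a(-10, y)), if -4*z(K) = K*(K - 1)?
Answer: 6463/14 ≈ 461.64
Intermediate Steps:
a(P, Q) = 8 (a(P, Q) = 7 + 1 = 8)
z(K) = -K*(-1 + K)/4 (z(K) = -K*(K - 1)/4 = -K*(-1 + K)/4)
-6463/z(a(-10, y)) = -6463*1/(2*(1 - 1*8)) = -6463*1/(2*(1 - 8)) = -6463/((¼)*8*(-7)) = -6463/(-14) = -6463*(-1/14) = 6463/14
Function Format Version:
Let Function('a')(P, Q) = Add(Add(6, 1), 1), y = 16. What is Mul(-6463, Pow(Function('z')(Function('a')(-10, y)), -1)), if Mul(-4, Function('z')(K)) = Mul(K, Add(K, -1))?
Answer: Rational(6463, 14) ≈ 461.64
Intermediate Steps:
Function('a')(P, Q) = 8 (Function('a')(P, Q) = Add(7, 1) = 8)
Function('z')(K) = Mul(Rational(-1, 4), K, Add(-1, K)) (Function('z')(K) = Mul(Rational(-1, 4), Mul(K, Add(K, -1))) = Mul(Rational(-1, 4), Mul(K, Add(-1, K))) = Mul(Rational(-1, 4), K, Add(-1, K)))
Mul(-6463, Pow(Function('z')(Function('a')(-10, y)), -1)) = Mul(-6463, Pow(Mul(Rational(1, 4), 8, Add(1, Mul(-1, 8))), -1)) = Mul(-6463, Pow(Mul(Rational(1, 4), 8, Add(1, -8)), -1)) = Mul(-6463, Pow(Mul(Rational(1, 4), 8, -7), -1)) = Mul(-6463, Pow(-14, -1)) = Mul(-6463, Rational(-1, 14)) = Rational(6463, 14)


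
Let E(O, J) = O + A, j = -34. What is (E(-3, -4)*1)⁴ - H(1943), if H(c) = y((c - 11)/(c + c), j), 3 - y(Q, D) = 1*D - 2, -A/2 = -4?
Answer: 586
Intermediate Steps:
A = 8 (A = -2*(-4) = 8)
E(O, J) = 8 + O (E(O, J) = O + 8 = 8 + O)
y(Q, D) = 5 - D (y(Q, D) = 3 - (1*D - 2) = 3 - (D - 2) = 3 - (-2 + D) = 3 + (2 - D) = 5 - D)
H(c) = 39 (H(c) = 5 - 1*(-34) = 5 + 34 = 39)
(E(-3, -4)*1)⁴ - H(1943) = ((8 - 3)*1)⁴ - 1*39 = (5*1)⁴ - 39 = 5⁴ - 39 = 625 - 39 = 586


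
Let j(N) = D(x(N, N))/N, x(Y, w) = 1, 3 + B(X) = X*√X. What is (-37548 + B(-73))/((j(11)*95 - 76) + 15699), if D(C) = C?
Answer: -137687/57316 - 803*I*√73/171948 ≈ -2.4022 - 0.039901*I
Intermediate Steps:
B(X) = -3 + X^(3/2) (B(X) = -3 + X*√X = -3 + X^(3/2))
j(N) = 1/N
(-37548 + B(-73))/((j(11)*95 - 76) + 15699) = (-37548 + (-3 + (-73)^(3/2)))/((95/11 - 76) + 15699) = (-37548 + (-3 - 73*I*√73))/(((1/11)*95 - 76) + 15699) = (-37551 - 73*I*√73)/((95/11 - 76) + 15699) = (-37551 - 73*I*√73)/(-741/11 + 15699) = (-37551 - 73*I*√73)/(171948/11) = (-37551 - 73*I*√73)*(11/171948) = -137687/57316 - 803*I*√73/171948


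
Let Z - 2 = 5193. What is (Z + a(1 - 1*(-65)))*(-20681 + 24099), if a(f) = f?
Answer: 17982098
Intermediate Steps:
Z = 5195 (Z = 2 + 5193 = 5195)
(Z + a(1 - 1*(-65)))*(-20681 + 24099) = (5195 + (1 - 1*(-65)))*(-20681 + 24099) = (5195 + (1 + 65))*3418 = (5195 + 66)*3418 = 5261*3418 = 17982098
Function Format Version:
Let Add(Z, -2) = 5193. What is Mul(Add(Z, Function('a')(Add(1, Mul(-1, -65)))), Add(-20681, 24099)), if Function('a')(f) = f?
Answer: 17982098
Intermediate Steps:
Z = 5195 (Z = Add(2, 5193) = 5195)
Mul(Add(Z, Function('a')(Add(1, Mul(-1, -65)))), Add(-20681, 24099)) = Mul(Add(5195, Add(1, Mul(-1, -65))), Add(-20681, 24099)) = Mul(Add(5195, Add(1, 65)), 3418) = Mul(Add(5195, 66), 3418) = Mul(5261, 3418) = 17982098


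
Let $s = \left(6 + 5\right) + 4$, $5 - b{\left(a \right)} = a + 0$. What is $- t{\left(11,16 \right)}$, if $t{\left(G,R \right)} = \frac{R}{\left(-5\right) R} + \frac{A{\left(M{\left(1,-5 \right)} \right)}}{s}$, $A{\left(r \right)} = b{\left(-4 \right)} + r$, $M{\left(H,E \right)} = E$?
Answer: $- \frac{1}{15} \approx -0.066667$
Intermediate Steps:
$b{\left(a \right)} = 5 - a$ ($b{\left(a \right)} = 5 - \left(a + 0\right) = 5 - a$)
$s = 15$ ($s = 11 + 4 = 15$)
$A{\left(r \right)} = 9 + r$ ($A{\left(r \right)} = \left(5 - -4\right) + r = \left(5 + 4\right) + r = 9 + r$)
$t{\left(G,R \right)} = \frac{1}{15}$ ($t{\left(G,R \right)} = \frac{R}{\left(-5\right) R} + \frac{9 - 5}{15} = R \left(- \frac{1}{5 R}\right) + 4 \cdot \frac{1}{15} = - \frac{1}{5} + \frac{4}{15} = \frac{1}{15}$)
$- t{\left(11,16 \right)} = \left(-1\right) \frac{1}{15} = - \frac{1}{15}$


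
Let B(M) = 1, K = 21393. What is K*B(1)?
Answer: 21393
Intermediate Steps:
K*B(1) = 21393*1 = 21393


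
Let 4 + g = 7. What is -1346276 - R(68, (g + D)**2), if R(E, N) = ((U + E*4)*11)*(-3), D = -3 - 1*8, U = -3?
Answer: -1337399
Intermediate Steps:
g = 3 (g = -4 + 7 = 3)
D = -11 (D = -3 - 8 = -11)
R(E, N) = 99 - 132*E (R(E, N) = ((-3 + E*4)*11)*(-3) = ((-3 + 4*E)*11)*(-3) = (-33 + 44*E)*(-3) = 99 - 132*E)
-1346276 - R(68, (g + D)**2) = -1346276 - (99 - 132*68) = -1346276 - (99 - 8976) = -1346276 - 1*(-8877) = -1346276 + 8877 = -1337399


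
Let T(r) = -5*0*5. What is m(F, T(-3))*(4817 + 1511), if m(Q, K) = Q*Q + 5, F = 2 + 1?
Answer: 88592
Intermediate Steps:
T(r) = 0 (T(r) = 0*5 = 0)
F = 3
m(Q, K) = 5 + Q**2 (m(Q, K) = Q**2 + 5 = 5 + Q**2)
m(F, T(-3))*(4817 + 1511) = (5 + 3**2)*(4817 + 1511) = (5 + 9)*6328 = 14*6328 = 88592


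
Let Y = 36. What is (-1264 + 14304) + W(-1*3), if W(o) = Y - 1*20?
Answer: 13056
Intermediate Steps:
W(o) = 16 (W(o) = 36 - 1*20 = 36 - 20 = 16)
(-1264 + 14304) + W(-1*3) = (-1264 + 14304) + 16 = 13040 + 16 = 13056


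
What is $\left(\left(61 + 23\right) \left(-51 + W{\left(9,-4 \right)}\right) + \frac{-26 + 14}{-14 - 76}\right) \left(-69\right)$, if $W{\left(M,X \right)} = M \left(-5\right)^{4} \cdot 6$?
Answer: $- \frac{976597066}{5} \approx -1.9532 \cdot 10^{8}$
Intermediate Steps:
$W{\left(M,X \right)} = 3750 M$ ($W{\left(M,X \right)} = M 625 \cdot 6 = 625 M 6 = 3750 M$)
$\left(\left(61 + 23\right) \left(-51 + W{\left(9,-4 \right)}\right) + \frac{-26 + 14}{-14 - 76}\right) \left(-69\right) = \left(\left(61 + 23\right) \left(-51 + 3750 \cdot 9\right) + \frac{-26 + 14}{-14 - 76}\right) \left(-69\right) = \left(84 \left(-51 + 33750\right) - \frac{12}{-90}\right) \left(-69\right) = \left(84 \cdot 33699 - - \frac{2}{15}\right) \left(-69\right) = \left(2830716 + \frac{2}{15}\right) \left(-69\right) = \frac{42460742}{15} \left(-69\right) = - \frac{976597066}{5}$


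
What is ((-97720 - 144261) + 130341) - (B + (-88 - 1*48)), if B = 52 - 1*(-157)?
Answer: -111713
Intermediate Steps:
B = 209 (B = 52 + 157 = 209)
((-97720 - 144261) + 130341) - (B + (-88 - 1*48)) = ((-97720 - 144261) + 130341) - (209 + (-88 - 1*48)) = (-241981 + 130341) - (209 + (-88 - 48)) = -111640 - (209 - 136) = -111640 - 73 = -111713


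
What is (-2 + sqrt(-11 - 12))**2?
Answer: (2 - I*sqrt(23))**2 ≈ -19.0 - 19.183*I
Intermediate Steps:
(-2 + sqrt(-11 - 12))**2 = (-2 + sqrt(-23))**2 = (-2 + I*sqrt(23))**2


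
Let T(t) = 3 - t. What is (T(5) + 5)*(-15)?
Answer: -45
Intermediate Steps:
(T(5) + 5)*(-15) = ((3 - 1*5) + 5)*(-15) = ((3 - 5) + 5)*(-15) = (-2 + 5)*(-15) = 3*(-15) = -45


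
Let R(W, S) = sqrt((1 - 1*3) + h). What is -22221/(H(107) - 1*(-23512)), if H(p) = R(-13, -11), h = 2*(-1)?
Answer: -130615038/138203537 + 22221*I/276407074 ≈ -0.94509 + 8.0392e-5*I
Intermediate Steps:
h = -2
R(W, S) = 2*I (R(W, S) = sqrt((1 - 1*3) - 2) = sqrt((1 - 3) - 2) = sqrt(-2 - 2) = sqrt(-4) = 2*I)
H(p) = 2*I
-22221/(H(107) - 1*(-23512)) = -22221/(2*I - 1*(-23512)) = -22221/(2*I + 23512) = -22221*(23512 - 2*I)/552814148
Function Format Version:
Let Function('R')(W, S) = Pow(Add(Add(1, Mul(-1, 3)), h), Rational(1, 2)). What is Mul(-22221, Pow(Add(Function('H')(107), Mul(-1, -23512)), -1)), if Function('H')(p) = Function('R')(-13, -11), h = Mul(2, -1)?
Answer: Add(Rational(-130615038, 138203537), Mul(Rational(22221, 276407074), I)) ≈ Add(-0.94509, Mul(8.0392e-5, I))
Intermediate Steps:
h = -2
Function('R')(W, S) = Mul(2, I) (Function('R')(W, S) = Pow(Add(Add(1, Mul(-1, 3)), -2), Rational(1, 2)) = Pow(Add(Add(1, -3), -2), Rational(1, 2)) = Pow(Add(-2, -2), Rational(1, 2)) = Pow(-4, Rational(1, 2)) = Mul(2, I))
Function('H')(p) = Mul(2, I)
Mul(-22221, Pow(Add(Function('H')(107), Mul(-1, -23512)), -1)) = Mul(-22221, Pow(Add(Mul(2, I), Mul(-1, -23512)), -1)) = Mul(-22221, Pow(Add(Mul(2, I), 23512), -1)) = Mul(-22221, Pow(Add(23512, Mul(2, I)), -1)) = Mul(-22221, Mul(Rational(1, 552814148), Add(23512, Mul(-2, I)))) = Mul(Rational(-22221, 552814148), Add(23512, Mul(-2, I)))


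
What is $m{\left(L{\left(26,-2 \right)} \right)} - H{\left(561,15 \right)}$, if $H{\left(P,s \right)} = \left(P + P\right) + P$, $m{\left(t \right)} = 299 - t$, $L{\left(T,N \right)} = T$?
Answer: $-1410$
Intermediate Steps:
$H{\left(P,s \right)} = 3 P$ ($H{\left(P,s \right)} = 2 P + P = 3 P$)
$m{\left(L{\left(26,-2 \right)} \right)} - H{\left(561,15 \right)} = \left(299 - 26\right) - 3 \cdot 561 = \left(299 - 26\right) - 1683 = 273 - 1683 = -1410$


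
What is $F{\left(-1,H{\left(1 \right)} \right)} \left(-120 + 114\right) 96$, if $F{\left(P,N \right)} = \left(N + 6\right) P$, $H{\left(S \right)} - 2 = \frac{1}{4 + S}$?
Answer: $\frac{23616}{5} \approx 4723.2$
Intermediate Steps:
$H{\left(S \right)} = 2 + \frac{1}{4 + S}$
$F{\left(P,N \right)} = P \left(6 + N\right)$ ($F{\left(P,N \right)} = \left(6 + N\right) P = P \left(6 + N\right)$)
$F{\left(-1,H{\left(1 \right)} \right)} \left(-120 + 114\right) 96 = - (6 + \frac{9 + 2 \cdot 1}{4 + 1}) \left(-120 + 114\right) 96 = - (6 + \frac{9 + 2}{5}) \left(-6\right) 96 = - (6 + \frac{1}{5} \cdot 11) \left(-6\right) 96 = - (6 + \frac{11}{5}) \left(-6\right) 96 = \left(-1\right) \frac{41}{5} \left(-6\right) 96 = \left(- \frac{41}{5}\right) \left(-6\right) 96 = \frac{246}{5} \cdot 96 = \frac{23616}{5}$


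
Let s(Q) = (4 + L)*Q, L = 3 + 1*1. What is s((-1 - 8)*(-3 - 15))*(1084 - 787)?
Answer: 384912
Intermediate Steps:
L = 4 (L = 3 + 1 = 4)
s(Q) = 8*Q (s(Q) = (4 + 4)*Q = 8*Q)
s((-1 - 8)*(-3 - 15))*(1084 - 787) = (8*((-1 - 8)*(-3 - 15)))*(1084 - 787) = (8*(-9*(-18)))*297 = (8*162)*297 = 1296*297 = 384912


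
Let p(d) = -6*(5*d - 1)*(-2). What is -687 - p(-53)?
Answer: 2505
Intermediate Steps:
p(d) = -12 + 60*d (p(d) = -6*(-1 + 5*d)*(-2) = (6 - 30*d)*(-2) = -12 + 60*d)
-687 - p(-53) = -687 - (-12 + 60*(-53)) = -687 - (-12 - 3180) = -687 - 1*(-3192) = -687 + 3192 = 2505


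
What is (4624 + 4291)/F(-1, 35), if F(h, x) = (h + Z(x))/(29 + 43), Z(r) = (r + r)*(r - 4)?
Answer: 71320/241 ≈ 295.93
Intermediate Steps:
Z(r) = 2*r*(-4 + r) (Z(r) = (2*r)*(-4 + r) = 2*r*(-4 + r))
F(h, x) = h/72 + x*(-4 + x)/36 (F(h, x) = (h + 2*x*(-4 + x))/(29 + 43) = (h + 2*x*(-4 + x))/72 = (h + 2*x*(-4 + x))*(1/72) = h/72 + x*(-4 + x)/36)
(4624 + 4291)/F(-1, 35) = (4624 + 4291)/((1/72)*(-1) + (1/36)*35*(-4 + 35)) = 8915/(-1/72 + (1/36)*35*31) = 8915/(-1/72 + 1085/36) = 8915/(241/8) = 8915*(8/241) = 71320/241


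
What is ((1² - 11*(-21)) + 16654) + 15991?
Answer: 32877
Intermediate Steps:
((1² - 11*(-21)) + 16654) + 15991 = ((1 + 231) + 16654) + 15991 = (232 + 16654) + 15991 = 16886 + 15991 = 32877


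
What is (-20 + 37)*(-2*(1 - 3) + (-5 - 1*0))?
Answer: -17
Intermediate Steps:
(-20 + 37)*(-2*(1 - 3) + (-5 - 1*0)) = 17*(-2*(-2) + (-5 + 0)) = 17*(4 - 5) = 17*(-1) = -17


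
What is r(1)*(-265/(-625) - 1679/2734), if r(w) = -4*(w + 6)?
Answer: 909622/170875 ≈ 5.3233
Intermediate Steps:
r(w) = -24 - 4*w (r(w) = -4*(6 + w) = -24 - 4*w)
r(1)*(-265/(-625) - 1679/2734) = (-24 - 4*1)*(-265/(-625) - 1679/2734) = (-24 - 4)*(-265*(-1/625) - 1679*1/2734) = -28*(53/125 - 1679/2734) = -28*(-64973/341750) = 909622/170875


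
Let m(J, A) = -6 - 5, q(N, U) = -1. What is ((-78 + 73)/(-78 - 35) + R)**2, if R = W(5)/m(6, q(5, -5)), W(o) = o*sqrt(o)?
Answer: 1599150/1545049 - 50*sqrt(5)/1243 ≈ 0.94507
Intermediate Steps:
W(o) = o**(3/2)
m(J, A) = -11
R = -5*sqrt(5)/11 (R = 5**(3/2)/(-11) = (5*sqrt(5))*(-1/11) = -5*sqrt(5)/11 ≈ -1.0164)
((-78 + 73)/(-78 - 35) + R)**2 = ((-78 + 73)/(-78 - 35) - 5*sqrt(5)/11)**2 = (-5/(-113) - 5*sqrt(5)/11)**2 = (-5*(-1/113) - 5*sqrt(5)/11)**2 = (5/113 - 5*sqrt(5)/11)**2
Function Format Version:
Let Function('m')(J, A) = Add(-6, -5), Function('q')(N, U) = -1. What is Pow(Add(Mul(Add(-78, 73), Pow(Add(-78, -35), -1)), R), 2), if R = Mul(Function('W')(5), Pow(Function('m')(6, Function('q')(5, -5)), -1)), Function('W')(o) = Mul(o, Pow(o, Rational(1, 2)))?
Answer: Add(Rational(1599150, 1545049), Mul(Rational(-50, 1243), Pow(5, Rational(1, 2)))) ≈ 0.94507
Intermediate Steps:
Function('W')(o) = Pow(o, Rational(3, 2))
Function('m')(J, A) = -11
R = Mul(Rational(-5, 11), Pow(5, Rational(1, 2))) (R = Mul(Pow(5, Rational(3, 2)), Pow(-11, -1)) = Mul(Mul(5, Pow(5, Rational(1, 2))), Rational(-1, 11)) = Mul(Rational(-5, 11), Pow(5, Rational(1, 2))) ≈ -1.0164)
Pow(Add(Mul(Add(-78, 73), Pow(Add(-78, -35), -1)), R), 2) = Pow(Add(Mul(Add(-78, 73), Pow(Add(-78, -35), -1)), Mul(Rational(-5, 11), Pow(5, Rational(1, 2)))), 2) = Pow(Add(Mul(-5, Pow(-113, -1)), Mul(Rational(-5, 11), Pow(5, Rational(1, 2)))), 2) = Pow(Add(Mul(-5, Rational(-1, 113)), Mul(Rational(-5, 11), Pow(5, Rational(1, 2)))), 2) = Pow(Add(Rational(5, 113), Mul(Rational(-5, 11), Pow(5, Rational(1, 2)))), 2)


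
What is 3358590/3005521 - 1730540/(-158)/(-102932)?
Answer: 12355108664425/12219889359094 ≈ 1.0111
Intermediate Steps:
3358590/3005521 - 1730540/(-158)/(-102932) = 3358590*(1/3005521) - 1730540*(-1)/158*(-1/102932) = 3358590/3005521 - 3682*(-235/79)*(-1/102932) = 3358590/3005521 + (865270/79)*(-1/102932) = 3358590/3005521 - 432635/4065814 = 12355108664425/12219889359094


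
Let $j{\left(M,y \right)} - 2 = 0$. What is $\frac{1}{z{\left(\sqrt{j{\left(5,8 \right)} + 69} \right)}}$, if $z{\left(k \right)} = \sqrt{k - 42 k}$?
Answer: $- \frac{i \sqrt{41} \cdot 71^{\frac{3}{4}}}{2911} \approx - 0.053801 i$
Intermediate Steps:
$j{\left(M,y \right)} = 2$ ($j{\left(M,y \right)} = 2 + 0 = 2$)
$z{\left(k \right)} = \sqrt{41} \sqrt{- k}$ ($z{\left(k \right)} = \sqrt{- 41 k} = \sqrt{41} \sqrt{- k}$)
$\frac{1}{z{\left(\sqrt{j{\left(5,8 \right)} + 69} \right)}} = \frac{1}{\sqrt{41} \sqrt{- \sqrt{2 + 69}}} = \frac{1}{\sqrt{41} \sqrt{- \sqrt{71}}} = \frac{1}{\sqrt{41} i \sqrt[4]{71}} = \frac{1}{i \sqrt{41} \sqrt[4]{71}} = - \frac{i \sqrt{41} \cdot 71^{\frac{3}{4}}}{2911}$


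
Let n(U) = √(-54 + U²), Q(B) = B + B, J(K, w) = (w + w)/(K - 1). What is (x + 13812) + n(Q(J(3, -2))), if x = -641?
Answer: 13171 + I*√38 ≈ 13171.0 + 6.1644*I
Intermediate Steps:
J(K, w) = 2*w/(-1 + K) (J(K, w) = (2*w)/(-1 + K) = 2*w/(-1 + K))
Q(B) = 2*B
(x + 13812) + n(Q(J(3, -2))) = (-641 + 13812) + √(-54 + (2*(2*(-2)/(-1 + 3)))²) = 13171 + √(-54 + (2*(2*(-2)/2))²) = 13171 + √(-54 + (2*(2*(-2)*(½)))²) = 13171 + √(-54 + (2*(-2))²) = 13171 + √(-54 + (-4)²) = 13171 + √(-54 + 16) = 13171 + √(-38) = 13171 + I*√38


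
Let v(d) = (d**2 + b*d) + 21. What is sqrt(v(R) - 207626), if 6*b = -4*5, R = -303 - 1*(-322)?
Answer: I*sqrt(1865766)/3 ≈ 455.31*I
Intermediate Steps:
R = 19 (R = -303 + 322 = 19)
b = -10/3 (b = (-4*5)/6 = (1/6)*(-20) = -10/3 ≈ -3.3333)
v(d) = 21 + d**2 - 10*d/3 (v(d) = (d**2 - 10*d/3) + 21 = 21 + d**2 - 10*d/3)
sqrt(v(R) - 207626) = sqrt((21 + 19**2 - 10/3*19) - 207626) = sqrt((21 + 361 - 190/3) - 207626) = sqrt(956/3 - 207626) = sqrt(-621922/3) = I*sqrt(1865766)/3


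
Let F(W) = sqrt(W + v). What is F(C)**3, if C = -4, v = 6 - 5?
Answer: -3*I*sqrt(3) ≈ -5.1962*I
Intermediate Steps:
v = 1
F(W) = sqrt(1 + W) (F(W) = sqrt(W + 1) = sqrt(1 + W))
F(C)**3 = (sqrt(1 - 4))**3 = (sqrt(-3))**3 = (I*sqrt(3))**3 = -3*I*sqrt(3)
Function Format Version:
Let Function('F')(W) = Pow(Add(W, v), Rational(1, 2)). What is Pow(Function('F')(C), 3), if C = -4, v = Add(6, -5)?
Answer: Mul(-3, I, Pow(3, Rational(1, 2))) ≈ Mul(-5.1962, I)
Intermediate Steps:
v = 1
Function('F')(W) = Pow(Add(1, W), Rational(1, 2)) (Function('F')(W) = Pow(Add(W, 1), Rational(1, 2)) = Pow(Add(1, W), Rational(1, 2)))
Pow(Function('F')(C), 3) = Pow(Pow(Add(1, -4), Rational(1, 2)), 3) = Pow(Pow(-3, Rational(1, 2)), 3) = Pow(Mul(I, Pow(3, Rational(1, 2))), 3) = Mul(-3, I, Pow(3, Rational(1, 2)))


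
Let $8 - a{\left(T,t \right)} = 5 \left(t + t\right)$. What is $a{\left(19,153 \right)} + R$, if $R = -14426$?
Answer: $-15948$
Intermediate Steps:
$a{\left(T,t \right)} = 8 - 10 t$ ($a{\left(T,t \right)} = 8 - 5 \left(t + t\right) = 8 - 5 \cdot 2 t = 8 - 10 t$)
$a{\left(19,153 \right)} + R = \left(8 - 1530\right) - 14426 = -1522 - 14426 = -15948$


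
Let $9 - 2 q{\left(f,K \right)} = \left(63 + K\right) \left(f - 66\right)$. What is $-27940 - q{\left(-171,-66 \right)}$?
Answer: $-27589$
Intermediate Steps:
$q{\left(f,K \right)} = \frac{9}{2} - \frac{\left(-66 + f\right) \left(63 + K\right)}{2}$ ($q{\left(f,K \right)} = \frac{9}{2} - \frac{\left(63 + K\right) \left(f - 66\right)}{2} = \frac{9}{2} - \frac{\left(63 + K\right) \left(-66 + f\right)}{2} = \frac{9}{2} - \frac{\left(-66 + f\right) \left(63 + K\right)}{2}$)
$-27940 - q{\left(-171,-66 \right)} = -27940 - \left(\frac{4167}{2} + 33 \left(-66\right) - - \frac{10773}{2} - \left(-33\right) \left(-171\right)\right) = -27940 - \left(\frac{4167}{2} - 2178 + \frac{10773}{2} - 5643\right) = -27940 - -351 = -27940 + 351 = -27589$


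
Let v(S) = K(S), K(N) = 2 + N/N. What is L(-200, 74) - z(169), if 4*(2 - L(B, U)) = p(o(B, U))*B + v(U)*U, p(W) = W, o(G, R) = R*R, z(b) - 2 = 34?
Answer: 547421/2 ≈ 2.7371e+5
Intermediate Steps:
z(b) = 36 (z(b) = 2 + 34 = 36)
o(G, R) = R**2
K(N) = 3 (K(N) = 2 + 1 = 3)
v(S) = 3
L(B, U) = 2 - 3*U/4 - B*U**2/4 (L(B, U) = 2 - (U**2*B + 3*U)/4 = 2 - (B*U**2 + 3*U)/4 = 2 - (3*U + B*U**2)/4 = 2 + (-3*U/4 - B*U**2/4) = 2 - 3*U/4 - B*U**2/4)
L(-200, 74) - z(169) = (2 - 3/4*74 - 1/4*(-200)*74**2) - 1*36 = (2 - 111/2 - 1/4*(-200)*5476) - 36 = (2 - 111/2 + 273800) - 36 = 547493/2 - 36 = 547421/2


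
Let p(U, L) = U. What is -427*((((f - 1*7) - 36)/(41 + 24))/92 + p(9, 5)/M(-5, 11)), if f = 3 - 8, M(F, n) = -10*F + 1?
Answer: -1827987/25415 ≈ -71.926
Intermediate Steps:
M(F, n) = 1 - 10*F
f = -5
-427*((((f - 1*7) - 36)/(41 + 24))/92 + p(9, 5)/M(-5, 11)) = -427*((((-5 - 1*7) - 36)/(41 + 24))/92 + 9/(1 - 10*(-5))) = -427*((((-5 - 7) - 36)/65)*(1/92) + 9/(1 + 50)) = -427*(((-12 - 36)*(1/65))*(1/92) + 9/51) = -427*(-48*1/65*(1/92) + 9*(1/51)) = -427*(-48/65*1/92 + 3/17) = -427*(-12/1495 + 3/17) = -427*4281/25415 = -1827987/25415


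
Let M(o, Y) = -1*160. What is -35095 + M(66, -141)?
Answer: -35255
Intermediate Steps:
M(o, Y) = -160
-35095 + M(66, -141) = -35095 - 160 = -35255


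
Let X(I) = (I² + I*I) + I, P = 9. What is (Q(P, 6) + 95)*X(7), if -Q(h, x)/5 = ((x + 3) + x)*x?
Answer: -37275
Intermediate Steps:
Q(h, x) = -5*x*(3 + 2*x) (Q(h, x) = -5*((x + 3) + x)*x = -5*((3 + x) + x)*x = -5*(3 + 2*x)*x = -5*x*(3 + 2*x))
X(I) = I + 2*I² (X(I) = (I² + I²) + I = 2*I² + I = I + 2*I²)
(Q(P, 6) + 95)*X(7) = (-5*6*(3 + 2*6) + 95)*(7*(1 + 2*7)) = (-5*6*(3 + 12) + 95)*(7*(1 + 14)) = (-5*6*15 + 95)*(7*15) = (-450 + 95)*105 = -355*105 = -37275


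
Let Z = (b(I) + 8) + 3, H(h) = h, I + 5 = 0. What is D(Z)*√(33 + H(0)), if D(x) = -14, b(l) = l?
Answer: -14*√33 ≈ -80.424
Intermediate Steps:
I = -5 (I = -5 + 0 = -5)
Z = 6 (Z = (-5 + 8) + 3 = 3 + 3 = 6)
D(Z)*√(33 + H(0)) = -14*√(33 + 0) = -14*√33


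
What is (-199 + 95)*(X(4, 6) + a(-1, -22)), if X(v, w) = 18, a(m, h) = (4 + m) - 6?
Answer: -1560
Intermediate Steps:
a(m, h) = -2 + m
(-199 + 95)*(X(4, 6) + a(-1, -22)) = (-199 + 95)*(18 + (-2 - 1)) = -104*(18 - 3) = -104*15 = -1560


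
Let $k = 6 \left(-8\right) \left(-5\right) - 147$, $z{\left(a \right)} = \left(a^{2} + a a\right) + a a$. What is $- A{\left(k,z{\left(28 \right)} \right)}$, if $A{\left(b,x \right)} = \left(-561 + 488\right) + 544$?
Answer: $-471$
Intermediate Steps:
$z{\left(a \right)} = 3 a^{2}$ ($z{\left(a \right)} = \left(a^{2} + a^{2}\right) + a^{2} = 2 a^{2} + a^{2} = 3 a^{2}$)
$k = 93$ ($k = \left(-48\right) \left(-5\right) - 147 = 240 - 147 = 93$)
$A{\left(b,x \right)} = 471$ ($A{\left(b,x \right)} = -73 + 544 = 471$)
$- A{\left(k,z{\left(28 \right)} \right)} = \left(-1\right) 471 = -471$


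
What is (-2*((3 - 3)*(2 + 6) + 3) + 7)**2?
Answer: 1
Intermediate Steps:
(-2*((3 - 3)*(2 + 6) + 3) + 7)**2 = (-2*(0*8 + 3) + 7)**2 = (-2*(0 + 3) + 7)**2 = (-2*3 + 7)**2 = (-6 + 7)**2 = 1**2 = 1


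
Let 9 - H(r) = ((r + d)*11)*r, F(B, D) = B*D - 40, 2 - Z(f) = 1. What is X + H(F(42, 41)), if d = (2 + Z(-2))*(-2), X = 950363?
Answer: -30058980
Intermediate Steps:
Z(f) = 1 (Z(f) = 2 - 1*1 = 2 - 1 = 1)
d = -6 (d = (2 + 1)*(-2) = 3*(-2) = -6)
F(B, D) = -40 + B*D
H(r) = 9 - r*(-66 + 11*r) (H(r) = 9 - (r - 6)*11*r = 9 - (-6 + r)*11*r = 9 - (-66 + 11*r)*r = 9 - r*(-66 + 11*r))
X + H(F(42, 41)) = 950363 + (9 - 11*(-40 + 42*41)² + 66*(-40 + 42*41)) = 950363 + (9 - 11*(-40 + 1722)² + 66*(-40 + 1722)) = 950363 + (9 - 11*1682² + 66*1682) = 950363 + (9 - 11*2829124 + 111012) = 950363 + (9 - 31120364 + 111012) = 950363 - 31009343 = -30058980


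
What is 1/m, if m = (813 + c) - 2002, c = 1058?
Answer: -1/131 ≈ -0.0076336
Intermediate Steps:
m = -131 (m = (813 + 1058) - 2002 = 1871 - 2002 = -131)
1/m = 1/(-131) = -1/131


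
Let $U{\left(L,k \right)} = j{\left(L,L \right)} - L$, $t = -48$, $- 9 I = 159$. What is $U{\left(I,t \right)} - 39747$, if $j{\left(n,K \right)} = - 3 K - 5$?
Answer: $- \frac{119044}{3} \approx -39681.0$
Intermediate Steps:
$I = - \frac{53}{3}$ ($I = \left(- \frac{1}{9}\right) 159 = - \frac{53}{3} \approx -17.667$)
$j{\left(n,K \right)} = -5 - 3 K$
$U{\left(L,k \right)} = -5 - 4 L$ ($U{\left(L,k \right)} = \left(-5 - 3 L\right) - L = -5 - 4 L$)
$U{\left(I,t \right)} - 39747 = \left(-5 - - \frac{212}{3}\right) - 39747 = \left(-5 + \frac{212}{3}\right) - 39747 = \frac{197}{3} - 39747 = - \frac{119044}{3}$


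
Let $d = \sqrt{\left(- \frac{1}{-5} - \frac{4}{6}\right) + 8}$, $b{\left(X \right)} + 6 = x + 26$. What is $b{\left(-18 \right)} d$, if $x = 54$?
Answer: $\frac{74 \sqrt{1695}}{15} \approx 203.11$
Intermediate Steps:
$b{\left(X \right)} = 74$ ($b{\left(X \right)} = -6 + \left(54 + 26\right) = -6 + 80 = 74$)
$d = \frac{\sqrt{1695}}{15}$ ($d = \sqrt{\left(\left(-1\right) \left(- \frac{1}{5}\right) - \frac{2}{3}\right) + 8} = \sqrt{\left(\frac{1}{5} - \frac{2}{3}\right) + 8} = \sqrt{- \frac{7}{15} + 8} = \sqrt{\frac{113}{15}} = \frac{\sqrt{1695}}{15} \approx 2.7447$)
$b{\left(-18 \right)} d = 74 \frac{\sqrt{1695}}{15} = \frac{74 \sqrt{1695}}{15}$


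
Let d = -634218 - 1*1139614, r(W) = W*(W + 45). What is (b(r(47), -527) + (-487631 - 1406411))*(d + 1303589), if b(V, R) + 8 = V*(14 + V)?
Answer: -7929924961266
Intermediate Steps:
r(W) = W*(45 + W)
b(V, R) = -8 + V*(14 + V)
d = -1773832 (d = -634218 - 1139614 = -1773832)
(b(r(47), -527) + (-487631 - 1406411))*(d + 1303589) = ((-8 + (47*(45 + 47))**2 + 14*(47*(45 + 47))) + (-487631 - 1406411))*(-1773832 + 1303589) = ((-8 + (47*92)**2 + 14*(47*92)) - 1894042)*(-470243) = ((-8 + 4324**2 + 14*4324) - 1894042)*(-470243) = ((-8 + 18696976 + 60536) - 1894042)*(-470243) = (18757504 - 1894042)*(-470243) = 16863462*(-470243) = -7929924961266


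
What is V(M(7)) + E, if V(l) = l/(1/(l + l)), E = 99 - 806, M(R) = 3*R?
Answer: 175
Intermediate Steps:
E = -707
V(l) = 2*l² (V(l) = l/(1/(2*l)) = l/((1/(2*l))) = l*(2*l) = 2*l²)
V(M(7)) + E = 2*(3*7)² - 707 = 2*21² - 707 = 2*441 - 707 = 882 - 707 = 175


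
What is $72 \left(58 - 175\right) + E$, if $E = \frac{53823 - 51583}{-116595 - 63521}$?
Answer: $- \frac{379324856}{45029} \approx -8424.0$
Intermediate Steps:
$E = - \frac{560}{45029}$ ($E = \frac{2240}{-180116} = 2240 \left(- \frac{1}{180116}\right) = - \frac{560}{45029} \approx -0.012436$)
$72 \left(58 - 175\right) + E = 72 \left(58 - 175\right) - \frac{560}{45029} = 72 \left(-117\right) - \frac{560}{45029} = -8424 - \frac{560}{45029} = - \frac{379324856}{45029}$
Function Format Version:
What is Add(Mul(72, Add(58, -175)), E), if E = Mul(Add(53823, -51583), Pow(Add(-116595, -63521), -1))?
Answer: Rational(-379324856, 45029) ≈ -8424.0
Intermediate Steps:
E = Rational(-560, 45029) (E = Mul(2240, Pow(-180116, -1)) = Mul(2240, Rational(-1, 180116)) = Rational(-560, 45029) ≈ -0.012436)
Add(Mul(72, Add(58, -175)), E) = Add(Mul(72, Add(58, -175)), Rational(-560, 45029)) = Add(Mul(72, -117), Rational(-560, 45029)) = Add(-8424, Rational(-560, 45029)) = Rational(-379324856, 45029)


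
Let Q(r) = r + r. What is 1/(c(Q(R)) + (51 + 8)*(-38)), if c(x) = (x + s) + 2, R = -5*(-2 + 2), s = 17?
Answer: -1/2223 ≈ -0.00044984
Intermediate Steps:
R = 0 (R = -5*0 = 0)
Q(r) = 2*r
c(x) = 19 + x (c(x) = (x + 17) + 2 = (17 + x) + 2 = 19 + x)
1/(c(Q(R)) + (51 + 8)*(-38)) = 1/((19 + 2*0) + (51 + 8)*(-38)) = 1/((19 + 0) + 59*(-38)) = 1/(19 - 2242) = 1/(-2223) = -1/2223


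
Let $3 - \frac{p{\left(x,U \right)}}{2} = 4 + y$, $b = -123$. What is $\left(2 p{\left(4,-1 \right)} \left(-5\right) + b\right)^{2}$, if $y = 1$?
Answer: $6889$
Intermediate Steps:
$p{\left(x,U \right)} = -4$ ($p{\left(x,U \right)} = 6 - 2 \left(4 + 1\right) = 6 - 10 = -4$)
$\left(2 p{\left(4,-1 \right)} \left(-5\right) + b\right)^{2} = \left(2 \left(-4\right) \left(-5\right) - 123\right)^{2} = \left(\left(-8\right) \left(-5\right) - 123\right)^{2} = \left(40 - 123\right)^{2} = \left(-83\right)^{2} = 6889$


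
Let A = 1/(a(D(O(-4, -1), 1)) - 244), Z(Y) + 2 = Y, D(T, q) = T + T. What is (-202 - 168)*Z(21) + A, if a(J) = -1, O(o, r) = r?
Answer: -1722351/245 ≈ -7030.0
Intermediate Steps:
D(T, q) = 2*T
Z(Y) = -2 + Y
A = -1/245 (A = 1/(-1 - 244) = 1/(-245) = -1/245 ≈ -0.0040816)
(-202 - 168)*Z(21) + A = (-202 - 168)*(-2 + 21) - 1/245 = -370*19 - 1/245 = -7030 - 1/245 = -1722351/245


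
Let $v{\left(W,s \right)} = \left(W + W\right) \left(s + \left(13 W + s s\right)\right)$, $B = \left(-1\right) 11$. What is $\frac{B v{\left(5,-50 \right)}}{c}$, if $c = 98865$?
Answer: $- \frac{55330}{19773} \approx -2.7983$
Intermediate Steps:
$B = -11$
$v{\left(W,s \right)} = 2 W \left(s + s^{2} + 13 W\right)$ ($v{\left(W,s \right)} = 2 W \left(s + \left(13 W + s^{2}\right)\right) = 2 W \left(s + \left(s^{2} + 13 W\right)\right) = 2 W \left(s + s^{2} + 13 W\right)$)
$\frac{B v{\left(5,-50 \right)}}{c} = \frac{\left(-11\right) 2 \cdot 5 \left(-50 + \left(-50\right)^{2} + 13 \cdot 5\right)}{98865} = - 11 \cdot 2 \cdot 5 \left(-50 + 2500 + 65\right) \frac{1}{98865} = - 11 \cdot 2 \cdot 5 \cdot 2515 \cdot \frac{1}{98865} = \left(-11\right) 25150 \cdot \frac{1}{98865} = \left(-276650\right) \frac{1}{98865} = - \frac{55330}{19773}$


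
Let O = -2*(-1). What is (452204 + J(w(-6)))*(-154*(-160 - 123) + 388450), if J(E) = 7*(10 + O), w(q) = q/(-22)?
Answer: 195402889216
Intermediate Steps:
O = 2
w(q) = -q/22 (w(q) = q*(-1/22) = -q/22)
J(E) = 84 (J(E) = 7*(10 + 2) = 7*12 = 84)
(452204 + J(w(-6)))*(-154*(-160 - 123) + 388450) = (452204 + 84)*(-154*(-160 - 123) + 388450) = 452288*(-154*(-283) + 388450) = 452288*(43582 + 388450) = 452288*432032 = 195402889216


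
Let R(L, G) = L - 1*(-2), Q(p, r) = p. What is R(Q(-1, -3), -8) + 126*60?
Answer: 7561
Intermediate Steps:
R(L, G) = 2 + L (R(L, G) = L + 2 = 2 + L)
R(Q(-1, -3), -8) + 126*60 = (2 - 1) + 126*60 = 1 + 7560 = 7561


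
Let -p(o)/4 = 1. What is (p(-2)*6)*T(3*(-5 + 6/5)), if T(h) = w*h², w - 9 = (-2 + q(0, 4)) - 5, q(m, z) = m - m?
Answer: -155952/25 ≈ -6238.1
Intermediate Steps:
p(o) = -4 (p(o) = -4*1 = -4)
q(m, z) = 0
w = 2 (w = 9 + ((-2 + 0) - 5) = 9 + (-2 - 5) = 9 - 7 = 2)
T(h) = 2*h²
(p(-2)*6)*T(3*(-5 + 6/5)) = (-4*6)*(2*(3*(-5 + 6/5))²) = -48*(3*(-5 + 6*(⅕)))² = -48*(3*(-5 + 6/5))² = -48*(3*(-19/5))² = -48*(-57/5)² = -48*3249/25 = -24*6498/25 = -155952/25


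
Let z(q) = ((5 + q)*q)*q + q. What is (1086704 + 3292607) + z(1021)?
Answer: 1073924798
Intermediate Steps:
z(q) = q + q²*(5 + q) (z(q) = (q*(5 + q))*q + q = q²*(5 + q) + q = q + q²*(5 + q))
(1086704 + 3292607) + z(1021) = (1086704 + 3292607) + 1021*(1 + 1021² + 5*1021) = 4379311 + 1021*(1 + 1042441 + 5105) = 4379311 + 1021*1047547 = 4379311 + 1069545487 = 1073924798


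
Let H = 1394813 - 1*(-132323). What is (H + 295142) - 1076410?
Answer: 745868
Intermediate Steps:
H = 1527136 (H = 1394813 + 132323 = 1527136)
(H + 295142) - 1076410 = (1527136 + 295142) - 1076410 = 1822278 - 1076410 = 745868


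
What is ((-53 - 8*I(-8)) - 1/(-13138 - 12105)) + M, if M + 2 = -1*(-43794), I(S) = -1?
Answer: 1104305522/25243 ≈ 43747.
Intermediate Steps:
M = 43792 (M = -2 - 1*(-43794) = -2 + 43794 = 43792)
((-53 - 8*I(-8)) - 1/(-13138 - 12105)) + M = ((-53 - 8*(-1)) - 1/(-13138 - 12105)) + 43792 = ((-53 + 8) - 1/(-25243)) + 43792 = (-45 - 1*(-1/25243)) + 43792 = (-45 + 1/25243) + 43792 = -1135934/25243 + 43792 = 1104305522/25243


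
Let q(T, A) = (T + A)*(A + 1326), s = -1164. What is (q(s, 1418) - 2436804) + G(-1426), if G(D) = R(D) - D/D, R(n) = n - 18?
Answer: -1741273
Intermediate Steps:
R(n) = -18 + n
G(D) = -19 + D (G(D) = (-18 + D) - D/D = (-18 + D) - 1*1 = (-18 + D) - 1 = -19 + D)
q(T, A) = (1326 + A)*(A + T) (q(T, A) = (A + T)*(1326 + A) = (1326 + A)*(A + T))
(q(s, 1418) - 2436804) + G(-1426) = ((1418² + 1326*1418 + 1326*(-1164) + 1418*(-1164)) - 2436804) + (-19 - 1426) = ((2010724 + 1880268 - 1543464 - 1650552) - 2436804) - 1445 = (696976 - 2436804) - 1445 = -1739828 - 1445 = -1741273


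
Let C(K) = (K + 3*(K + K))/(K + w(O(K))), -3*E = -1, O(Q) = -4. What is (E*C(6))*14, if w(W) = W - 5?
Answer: -196/3 ≈ -65.333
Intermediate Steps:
E = 1/3 (E = -1/3*(-1) = 1/3 ≈ 0.33333)
w(W) = -5 + W
C(K) = 7*K/(-9 + K) (C(K) = (K + 3*(K + K))/(K + (-5 - 4)) = (K + 3*(2*K))/(K - 9) = (K + 6*K)/(-9 + K) = (7*K)/(-9 + K) = 7*K/(-9 + K))
(E*C(6))*14 = ((7*6/(-9 + 6))/3)*14 = ((7*6/(-3))/3)*14 = ((7*6*(-1/3))/3)*14 = ((1/3)*(-14))*14 = -14/3*14 = -196/3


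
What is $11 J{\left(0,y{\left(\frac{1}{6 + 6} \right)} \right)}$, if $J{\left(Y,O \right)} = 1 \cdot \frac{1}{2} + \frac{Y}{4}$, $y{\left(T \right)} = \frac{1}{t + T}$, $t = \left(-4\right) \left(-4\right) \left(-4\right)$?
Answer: $\frac{11}{2} \approx 5.5$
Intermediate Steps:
$t = -64$ ($t = 16 \left(-4\right) = -64$)
$y{\left(T \right)} = \frac{1}{-64 + T}$
$J{\left(Y,O \right)} = \frac{1}{2} + \frac{Y}{4}$ ($J{\left(Y,O \right)} = 1 \cdot \frac{1}{2} + Y \frac{1}{4} = \frac{1}{2} + \frac{Y}{4}$)
$11 J{\left(0,y{\left(\frac{1}{6 + 6} \right)} \right)} = 11 \left(\frac{1}{2} + \frac{1}{4} \cdot 0\right) = 11 \left(\frac{1}{2} + 0\right) = 11 \cdot \frac{1}{2} = \frac{11}{2}$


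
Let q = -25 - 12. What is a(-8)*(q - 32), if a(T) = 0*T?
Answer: 0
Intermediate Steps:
q = -37
a(T) = 0
a(-8)*(q - 32) = 0*(-37 - 32) = 0*(-69) = 0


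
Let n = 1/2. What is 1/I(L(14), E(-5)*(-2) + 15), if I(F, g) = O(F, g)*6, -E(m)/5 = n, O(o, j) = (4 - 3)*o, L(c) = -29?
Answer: -1/174 ≈ -0.0057471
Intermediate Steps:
O(o, j) = o (O(o, j) = 1*o = o)
n = ½ ≈ 0.50000
E(m) = -5/2 (E(m) = -5*½ = -5/2)
I(F, g) = 6*F (I(F, g) = F*6 = 6*F)
1/I(L(14), E(-5)*(-2) + 15) = 1/(6*(-29)) = 1/(-174) = -1/174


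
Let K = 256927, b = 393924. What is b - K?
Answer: 136997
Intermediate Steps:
b - K = 393924 - 1*256927 = 393924 - 256927 = 136997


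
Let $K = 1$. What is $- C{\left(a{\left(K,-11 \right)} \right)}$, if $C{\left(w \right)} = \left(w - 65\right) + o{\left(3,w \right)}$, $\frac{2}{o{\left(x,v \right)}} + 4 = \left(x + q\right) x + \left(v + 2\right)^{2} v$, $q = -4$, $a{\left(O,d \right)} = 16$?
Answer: $\frac{253671}{5177} \approx 49.0$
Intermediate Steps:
$o{\left(x,v \right)} = \frac{2}{-4 + v \left(2 + v\right)^{2} + x \left(-4 + x\right)}$ ($o{\left(x,v \right)} = \frac{2}{-4 + \left(\left(x - 4\right) x + \left(v + 2\right)^{2} v\right)} = \frac{2}{-4 + \left(\left(-4 + x\right) x + \left(2 + v\right)^{2} v\right)} = \frac{2}{-4 + \left(x \left(-4 + x\right) + v \left(2 + v\right)^{2}\right)} = \frac{2}{-4 + \left(v \left(2 + v\right)^{2} + x \left(-4 + x\right)\right)} = \frac{2}{-4 + v \left(2 + v\right)^{2} + x \left(-4 + x\right)}$)
$C{\left(w \right)} = -65 + w + \frac{2}{-7 + w \left(2 + w\right)^{2}}$ ($C{\left(w \right)} = \left(w - 65\right) + \frac{2}{-4 + 3^{2} - 12 + w \left(2 + w\right)^{2}} = \left(w - 65\right) + \frac{2}{-4 + 9 - 12 + w \left(2 + w\right)^{2}} = \left(-65 + w\right) + \frac{2}{-7 + w \left(2 + w\right)^{2}} = -65 + w + \frac{2}{-7 + w \left(2 + w\right)^{2}}$)
$- C{\left(a{\left(K,-11 \right)} \right)} = - (-65 + 16 + \frac{2}{-7 + 16 \left(2 + 16\right)^{2}}) = - (-65 + 16 + \frac{2}{-7 + 16 \cdot 18^{2}}) = - (-65 + 16 + \frac{2}{-7 + 16 \cdot 324}) = - (-65 + 16 + \frac{2}{-7 + 5184}) = - (-65 + 16 + \frac{2}{5177}) = \left(-1\right) \left(- \frac{253671}{5177}\right) = \frac{253671}{5177}$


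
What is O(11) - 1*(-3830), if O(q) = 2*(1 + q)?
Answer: 3854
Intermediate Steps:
O(q) = 2 + 2*q
O(11) - 1*(-3830) = (2 + 2*11) - 1*(-3830) = (2 + 22) + 3830 = 24 + 3830 = 3854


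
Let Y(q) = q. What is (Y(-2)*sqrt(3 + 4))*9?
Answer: -18*sqrt(7) ≈ -47.624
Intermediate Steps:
(Y(-2)*sqrt(3 + 4))*9 = -2*sqrt(3 + 4)*9 = -2*sqrt(7)*9 = -18*sqrt(7)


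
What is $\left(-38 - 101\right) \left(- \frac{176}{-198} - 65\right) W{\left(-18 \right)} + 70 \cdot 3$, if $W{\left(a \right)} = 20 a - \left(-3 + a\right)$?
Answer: $- \frac{9062309}{3} \approx -3.0208 \cdot 10^{6}$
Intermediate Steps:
$W{\left(a \right)} = 3 + 19 a$
$\left(-38 - 101\right) \left(- \frac{176}{-198} - 65\right) W{\left(-18 \right)} + 70 \cdot 3 = \left(-38 - 101\right) \left(- \frac{176}{-198} - 65\right) \left(3 + 19 \left(-18\right)\right) + 70 \cdot 3 = - 139 \left(\left(-176\right) \left(- \frac{1}{198}\right) - 65\right) \left(3 - 342\right) + 210 = - 139 \left(\frac{8}{9} - 65\right) \left(-339\right) + 210 = \left(-139\right) \left(- \frac{577}{9}\right) \left(-339\right) + 210 = \frac{80203}{9} \left(-339\right) + 210 = - \frac{9062939}{3} + 210 = - \frac{9062309}{3}$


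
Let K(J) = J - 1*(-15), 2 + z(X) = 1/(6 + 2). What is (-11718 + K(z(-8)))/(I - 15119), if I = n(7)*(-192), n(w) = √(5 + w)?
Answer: 1415728041/1825134344 - 4494672*√3/228141793 ≈ 0.74156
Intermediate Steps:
z(X) = -15/8 (z(X) = -2 + 1/(6 + 2) = -2 + 1/8 = -2 + ⅛ = -15/8)
K(J) = 15 + J (K(J) = J + 15 = 15 + J)
I = -384*√3 (I = √(5 + 7)*(-192) = √12*(-192) = (2*√3)*(-192) = -384*√3 ≈ -665.11)
(-11718 + K(z(-8)))/(I - 15119) = (-11718 + (15 - 15/8))/(-384*√3 - 15119) = (-11718 + 105/8)/(-15119 - 384*√3) = -93639/(8*(-15119 - 384*√3))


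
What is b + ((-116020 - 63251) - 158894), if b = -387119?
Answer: -725284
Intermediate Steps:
b + ((-116020 - 63251) - 158894) = -387119 + ((-116020 - 63251) - 158894) = -387119 + (-179271 - 158894) = -387119 - 338165 = -725284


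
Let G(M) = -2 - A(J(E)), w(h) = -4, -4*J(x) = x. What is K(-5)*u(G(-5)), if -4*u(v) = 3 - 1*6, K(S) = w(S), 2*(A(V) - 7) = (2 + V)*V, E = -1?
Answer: -3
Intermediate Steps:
J(x) = -x/4
A(V) = 7 + V*(2 + V)/2 (A(V) = 7 + ((2 + V)*V)/2 = 7 + (V*(2 + V))/2 = 7 + V*(2 + V)/2)
K(S) = -4
G(M) = -297/32 (G(M) = -2 - (7 - ¼*(-1) + (-¼*(-1))²/2) = -2 - (7 + ¼ + (¼)²/2) = -2 - (7 + ¼ + (½)*(1/16)) = -2 - (7 + ¼ + 1/32) = -2 - 1*233/32 = -2 - 233/32 = -297/32)
u(v) = ¾ (u(v) = -(3 - 1*6)/4 = -(3 - 6)/4 = -¼*(-3) = ¾)
K(-5)*u(G(-5)) = -4*¾ = -3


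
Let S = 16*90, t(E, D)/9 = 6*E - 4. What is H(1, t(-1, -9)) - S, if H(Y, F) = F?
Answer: -1530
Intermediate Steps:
t(E, D) = -36 + 54*E (t(E, D) = 9*(6*E - 4) = 9*(-4 + 6*E) = -36 + 54*E)
S = 1440
H(1, t(-1, -9)) - S = (-36 + 54*(-1)) - 1*1440 = (-36 - 54) - 1440 = -90 - 1440 = -1530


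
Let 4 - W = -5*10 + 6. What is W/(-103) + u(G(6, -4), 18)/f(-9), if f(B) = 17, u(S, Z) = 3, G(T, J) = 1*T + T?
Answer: -507/1751 ≈ -0.28955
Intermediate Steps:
G(T, J) = 2*T (G(T, J) = T + T = 2*T)
W = 48 (W = 4 - (-5*10 + 6) = 4 - (-50 + 6) = 4 - 1*(-44) = 4 + 44 = 48)
W/(-103) + u(G(6, -4), 18)/f(-9) = 48/(-103) + 3/17 = 48*(-1/103) + 3*(1/17) = -48/103 + 3/17 = -507/1751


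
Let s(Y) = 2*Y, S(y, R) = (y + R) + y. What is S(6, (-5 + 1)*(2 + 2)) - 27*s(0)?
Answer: -4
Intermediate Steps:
S(y, R) = R + 2*y (S(y, R) = (R + y) + y = R + 2*y)
S(6, (-5 + 1)*(2 + 2)) - 27*s(0) = ((-5 + 1)*(2 + 2) + 2*6) - 54*0 = (-4*4 + 12) - 27*0 = (-16 + 12) + 0 = -4 + 0 = -4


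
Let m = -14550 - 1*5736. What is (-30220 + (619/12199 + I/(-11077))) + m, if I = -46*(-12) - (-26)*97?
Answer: -11706383747/231781 ≈ -50506.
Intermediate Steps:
m = -20286 (m = -14550 - 5736 = -20286)
I = 3074 (I = 552 - 1*(-2522) = 552 + 2522 = 3074)
(-30220 + (619/12199 + I/(-11077))) + m = (-30220 + (619/12199 + 3074/(-11077))) - 20286 = (-30220 + (619*(1/12199) + 3074*(-1/11077))) - 20286 = (-30220 + (619/12199 - 58/209)) - 20286 = (-30220 - 52561/231781) - 20286 = -7004474381/231781 - 20286 = -11706383747/231781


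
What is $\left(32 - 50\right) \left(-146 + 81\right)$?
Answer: $1170$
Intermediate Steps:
$\left(32 - 50\right) \left(-146 + 81\right) = \left(32 - 50\right) \left(-65\right) = \left(-18\right) \left(-65\right) = 1170$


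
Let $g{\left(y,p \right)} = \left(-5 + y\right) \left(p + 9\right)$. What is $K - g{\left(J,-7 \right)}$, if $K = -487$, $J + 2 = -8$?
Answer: $-457$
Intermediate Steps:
$J = -10$ ($J = -2 - 8 = -10$)
$g{\left(y,p \right)} = \left(-5 + y\right) \left(9 + p\right)$
$K - g{\left(J,-7 \right)} = -487 - \left(-45 - -35 + 9 \left(-10\right) - -70\right) = -487 - \left(-45 + 35 - 90 + 70\right) = -487 - -30 = -487 + 30 = -457$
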